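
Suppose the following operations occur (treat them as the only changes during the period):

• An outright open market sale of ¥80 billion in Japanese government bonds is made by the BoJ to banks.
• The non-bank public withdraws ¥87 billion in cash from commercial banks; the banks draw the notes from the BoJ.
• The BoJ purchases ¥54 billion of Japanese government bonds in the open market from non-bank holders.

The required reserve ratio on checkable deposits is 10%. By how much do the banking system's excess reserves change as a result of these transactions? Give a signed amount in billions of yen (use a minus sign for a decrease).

-¥109.7 billion

OMO sale (to banks) ¥80 billion: reserves −¥80B, deposits 0.
Currency withdrawal ¥87 billion: reserves −¥87B, deposits −¥87B.
Asset purchase (from non-banks) ¥54 billion: reserves +¥54B, deposits +¥54B.
Totals: Δreserves = −¥113B, Δdeposits = −¥33B.
Δrequired reserves = 10% × −¥33B = −¥3.3B.
Δexcess reserves = Δreserves − Δrequired = −¥113B − (−¥3.3B) = -¥109.7 billion.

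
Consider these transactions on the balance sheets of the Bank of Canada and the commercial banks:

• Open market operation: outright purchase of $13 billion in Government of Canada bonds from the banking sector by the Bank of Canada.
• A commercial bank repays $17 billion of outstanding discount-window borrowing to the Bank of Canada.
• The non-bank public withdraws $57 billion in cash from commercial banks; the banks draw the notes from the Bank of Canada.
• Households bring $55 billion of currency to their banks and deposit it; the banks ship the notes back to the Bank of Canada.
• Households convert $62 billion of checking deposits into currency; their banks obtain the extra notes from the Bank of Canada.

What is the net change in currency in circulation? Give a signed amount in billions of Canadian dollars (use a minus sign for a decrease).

+$64 billion

Bank of Canada balance sheet:
  Assets:      Securities +$13B, Loans to banks −$17B
  Liabilities: Bank reserves −$68B, Currency in circulation +$64B
Commercial banking system:
  Assets:      Reserves at CB −$68B, Securities −$13B
  Liabilities: Checkable deposits −$64B, Borrowings from CB −$17B
So the change in currency in circulation is +$64 billion.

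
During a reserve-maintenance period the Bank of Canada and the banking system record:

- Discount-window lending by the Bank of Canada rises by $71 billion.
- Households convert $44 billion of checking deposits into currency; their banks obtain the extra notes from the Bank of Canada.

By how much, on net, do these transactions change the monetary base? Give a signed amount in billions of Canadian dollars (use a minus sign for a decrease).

+$71 billion

Bank of Canada balance sheet:
  Assets:      Loans to banks +$71B
  Liabilities: Bank reserves +$27B, Currency in circulation +$44B
Monetary base = currency + reserves: +$44B + (+$27B) = +$71 billion.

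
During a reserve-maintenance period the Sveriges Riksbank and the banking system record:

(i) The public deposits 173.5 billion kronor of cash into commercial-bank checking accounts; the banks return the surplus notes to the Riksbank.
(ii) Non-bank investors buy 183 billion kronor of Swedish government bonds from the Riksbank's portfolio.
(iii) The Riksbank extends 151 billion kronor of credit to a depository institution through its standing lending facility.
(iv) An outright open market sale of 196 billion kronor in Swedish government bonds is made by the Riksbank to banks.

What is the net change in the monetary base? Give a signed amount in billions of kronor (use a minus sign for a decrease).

-228 billion

Currency deposit 173.5 billion kronor: just a shift between currency and reserves — both are base money → 0.
Asset sale (to non-banks) 183 billion kronor: Riksbank balance sheet contracts → −183B.
Discount-window loan 151 billion kronor: Riksbank balance sheet expands → +151B.
OMO sale (to banks) 196 billion kronor: Riksbank balance sheet contracts → −196B.
Net: 0 − 183 + 151 − 196 = -228 billion.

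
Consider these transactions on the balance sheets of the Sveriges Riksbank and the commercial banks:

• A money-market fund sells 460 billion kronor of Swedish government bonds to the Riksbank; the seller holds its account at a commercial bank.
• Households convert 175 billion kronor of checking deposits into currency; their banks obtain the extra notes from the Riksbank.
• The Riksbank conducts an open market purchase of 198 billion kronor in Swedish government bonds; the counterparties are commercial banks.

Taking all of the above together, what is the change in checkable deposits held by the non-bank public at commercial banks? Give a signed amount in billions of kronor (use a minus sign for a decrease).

Riksbank balance sheet:
  Assets:      Securities +658B
  Liabilities: Bank reserves +483B, Currency in circulation +175B
Commercial banking system:
  Assets:      Reserves at CB +483B, Securities −198B
  Liabilities: Checkable deposits +285B
So the change in checkable deposits held by the non-bank public at commercial banks is +285 billion.

+285 billion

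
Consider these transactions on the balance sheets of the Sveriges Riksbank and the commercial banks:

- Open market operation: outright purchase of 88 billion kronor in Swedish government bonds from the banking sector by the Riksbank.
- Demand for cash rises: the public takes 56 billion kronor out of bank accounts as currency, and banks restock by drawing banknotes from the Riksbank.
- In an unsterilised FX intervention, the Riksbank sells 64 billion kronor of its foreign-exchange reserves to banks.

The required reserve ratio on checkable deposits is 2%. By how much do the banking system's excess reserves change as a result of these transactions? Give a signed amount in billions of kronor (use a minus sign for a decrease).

-30.88 billion

OMO purchase (from banks) 88 billion kronor: reserves +88B, deposits 0.
Currency withdrawal 56 billion kronor: reserves −56B, deposits −56B.
FX sale 64 billion kronor: reserves −64B, deposits 0.
Totals: Δreserves = −32B, Δdeposits = −56B.
Δrequired reserves = 2% × −56B = −1.12B.
Δexcess reserves = Δreserves − Δrequired = −32B − (−1.12B) = -30.88 billion.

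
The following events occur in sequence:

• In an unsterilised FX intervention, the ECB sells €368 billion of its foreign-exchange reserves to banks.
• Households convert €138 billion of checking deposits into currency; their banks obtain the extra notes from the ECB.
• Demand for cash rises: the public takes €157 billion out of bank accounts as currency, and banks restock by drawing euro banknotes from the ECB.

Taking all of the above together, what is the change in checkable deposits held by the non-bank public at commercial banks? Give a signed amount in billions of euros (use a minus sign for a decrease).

-€295 billion

FX sale €368 billion: the counterparty is a bank, so public deposits are unchanged → 0.
Currency withdrawal €138 billion: non-bank counterparties' bank balances fall → −€138B.
Currency withdrawal €157 billion: non-bank counterparties' bank balances fall → −€157B.
Net: 0 − 138 − 157 = -€295 billion.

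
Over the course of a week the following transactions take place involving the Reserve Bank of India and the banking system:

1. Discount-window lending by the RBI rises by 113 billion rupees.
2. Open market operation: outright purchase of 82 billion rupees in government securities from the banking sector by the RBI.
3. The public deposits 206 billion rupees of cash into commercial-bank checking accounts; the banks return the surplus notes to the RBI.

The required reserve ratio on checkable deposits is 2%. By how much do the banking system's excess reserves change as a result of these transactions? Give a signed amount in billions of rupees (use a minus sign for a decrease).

+396.88 billion

Discount-window loan 113 billion rupees: reserves +113B, deposits 0.
OMO purchase (from banks) 82 billion rupees: reserves +82B, deposits 0.
Currency deposit 206 billion rupees: reserves +206B, deposits +206B.
Totals: Δreserves = +401B, Δdeposits = +206B.
Δrequired reserves = 2% × +206B = +4.12B.
Δexcess reserves = Δreserves − Δrequired = +401B − (+4.12B) = +396.88 billion.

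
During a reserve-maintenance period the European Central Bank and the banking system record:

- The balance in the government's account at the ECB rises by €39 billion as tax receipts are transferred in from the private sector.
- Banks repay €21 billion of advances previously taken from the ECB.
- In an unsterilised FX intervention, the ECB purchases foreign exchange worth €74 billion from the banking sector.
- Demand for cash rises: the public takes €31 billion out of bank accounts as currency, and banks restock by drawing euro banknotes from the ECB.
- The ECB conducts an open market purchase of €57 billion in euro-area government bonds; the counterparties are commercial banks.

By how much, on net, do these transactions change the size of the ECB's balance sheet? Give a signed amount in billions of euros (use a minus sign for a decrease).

ECB balance sheet:
  Assets:      Securities +€57B, Loans to banks −€21B, Foreign assets +€74B
  Liabilities: Bank reserves +€40B, Currency in circulation +€31B, Government deposits +€39B
Commercial banking system:
  Assets:      Reserves at CB +€40B, Securities −€57B, Foreign assets −€74B
  Liabilities: Checkable deposits −€70B, Borrowings from CB −€21B
Change in total ECB assets = +€110 billion.

+€110 billion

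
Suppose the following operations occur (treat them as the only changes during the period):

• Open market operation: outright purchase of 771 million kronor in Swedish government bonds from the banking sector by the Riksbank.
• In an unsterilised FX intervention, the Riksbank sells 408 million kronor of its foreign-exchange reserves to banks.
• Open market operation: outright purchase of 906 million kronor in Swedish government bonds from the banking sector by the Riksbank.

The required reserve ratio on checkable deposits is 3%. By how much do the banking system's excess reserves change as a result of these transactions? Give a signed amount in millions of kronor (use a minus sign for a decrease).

OMO purchase (from banks) 771 million kronor: reserves +771M, deposits 0.
FX sale 408 million kronor: reserves −408M, deposits 0.
OMO purchase (from banks) 906 million kronor: reserves +906M, deposits 0.
Totals: Δreserves = +1269M, Δdeposits = 0.
Δrequired reserves = 3% × 0 = 0.
Δexcess reserves = Δreserves − Δrequired = +1269M − (0) = +1269 million.

+1269 million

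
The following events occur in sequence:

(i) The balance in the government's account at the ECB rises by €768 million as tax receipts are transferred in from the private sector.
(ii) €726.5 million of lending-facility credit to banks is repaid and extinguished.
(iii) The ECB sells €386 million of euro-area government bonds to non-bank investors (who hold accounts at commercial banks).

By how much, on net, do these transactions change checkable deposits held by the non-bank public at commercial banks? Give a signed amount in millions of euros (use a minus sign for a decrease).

Government account inflow €768 million: non-bank counterparties' bank balances fall → −€768M.
Discount-window repayment €726.5 million: the counterparty is a bank, so public deposits are unchanged → 0.
Asset sale (to non-banks) €386 million: non-bank counterparties' bank balances fall → −€386M.
Net: −768 + 0 − 386 = -€1154 million.

-€1154 million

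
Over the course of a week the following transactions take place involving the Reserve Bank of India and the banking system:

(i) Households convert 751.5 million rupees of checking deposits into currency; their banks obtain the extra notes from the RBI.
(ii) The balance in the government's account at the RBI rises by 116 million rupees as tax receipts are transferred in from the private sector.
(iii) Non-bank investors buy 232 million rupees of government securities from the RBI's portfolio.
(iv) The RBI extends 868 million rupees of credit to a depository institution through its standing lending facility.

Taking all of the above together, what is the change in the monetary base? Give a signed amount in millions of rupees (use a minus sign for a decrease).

RBI balance sheet:
  Assets:      Securities −232M, Loans to banks +868M
  Liabilities: Bank reserves −231.5M, Currency in circulation +751.5M, Government deposits +116M
Commercial banking system:
  Assets:      Reserves at CB −231.5M
  Liabilities: Checkable deposits −1099.5M, Borrowings from CB +868M
Monetary base = currency + reserves: +751.5M + (−231.5M) = +520 million.

+520 million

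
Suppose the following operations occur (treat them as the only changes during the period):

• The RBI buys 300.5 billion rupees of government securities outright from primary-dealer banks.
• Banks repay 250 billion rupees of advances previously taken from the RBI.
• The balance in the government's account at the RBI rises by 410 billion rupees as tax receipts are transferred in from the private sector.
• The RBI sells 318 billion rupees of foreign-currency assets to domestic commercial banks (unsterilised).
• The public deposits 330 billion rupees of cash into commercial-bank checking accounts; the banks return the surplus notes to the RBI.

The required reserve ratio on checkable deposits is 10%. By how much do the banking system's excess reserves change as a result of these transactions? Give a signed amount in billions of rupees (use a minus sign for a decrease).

-339.5 billion

OMO purchase (from banks) 300.5 billion rupees: reserves +300.5B, deposits 0.
Discount-window repayment 250 billion rupees: reserves −250B, deposits 0.
Government account inflow 410 billion rupees: reserves −410B, deposits −410B.
FX sale 318 billion rupees: reserves −318B, deposits 0.
Currency deposit 330 billion rupees: reserves +330B, deposits +330B.
Totals: Δreserves = −347.5B, Δdeposits = −80B.
Δrequired reserves = 10% × −80B = −8B.
Δexcess reserves = Δreserves − Δrequired = −347.5B − (−8B) = -339.5 billion.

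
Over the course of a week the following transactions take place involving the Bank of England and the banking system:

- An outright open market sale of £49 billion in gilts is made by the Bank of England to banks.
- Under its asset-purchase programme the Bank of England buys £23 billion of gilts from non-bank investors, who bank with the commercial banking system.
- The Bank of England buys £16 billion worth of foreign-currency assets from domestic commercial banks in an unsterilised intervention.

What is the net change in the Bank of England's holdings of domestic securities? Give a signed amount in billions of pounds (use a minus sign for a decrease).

Bank of England balance sheet:
  Assets:      Securities −£26B, Foreign assets +£16B
  Liabilities: Bank reserves −£10B
Commercial banking system:
  Assets:      Reserves at CB −£10B, Securities +£49B, Foreign assets −£16B
  Liabilities: Checkable deposits +£23B
So the change in the Bank of England's holdings of domestic securities is -£26 billion.

-£26 billion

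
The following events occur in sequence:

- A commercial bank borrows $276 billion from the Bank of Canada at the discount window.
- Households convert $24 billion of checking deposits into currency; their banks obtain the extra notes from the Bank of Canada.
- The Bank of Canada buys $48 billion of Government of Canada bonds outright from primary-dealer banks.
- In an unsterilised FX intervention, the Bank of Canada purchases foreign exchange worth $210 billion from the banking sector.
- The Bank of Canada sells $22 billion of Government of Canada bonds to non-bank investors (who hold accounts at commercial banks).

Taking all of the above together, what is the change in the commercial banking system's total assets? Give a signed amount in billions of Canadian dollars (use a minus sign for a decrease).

Discount-window loan $276 billion: bank balance sheets expand → +$276B.
Currency withdrawal $24 billion: bank balance sheets shrink → −$24B.
OMO purchase (from banks) $48 billion: just an asset swap on bank balance sheets → 0.
FX purchase $210 billion: just an asset swap on bank balance sheets → 0.
Asset sale (to non-banks) $22 billion: bank balance sheets shrink → −$22B.
Net: 276 − 24 + 0 + 0 − 22 = +$230 billion.

+$230 billion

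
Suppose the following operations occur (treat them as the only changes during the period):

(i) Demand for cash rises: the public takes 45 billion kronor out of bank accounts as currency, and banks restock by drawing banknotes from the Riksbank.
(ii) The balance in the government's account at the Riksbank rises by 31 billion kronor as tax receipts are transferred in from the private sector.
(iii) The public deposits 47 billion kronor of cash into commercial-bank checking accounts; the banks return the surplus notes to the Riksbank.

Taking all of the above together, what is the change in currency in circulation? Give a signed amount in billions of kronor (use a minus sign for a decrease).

-2 billion

Currency withdrawal 45 billion kronor: notes leave the central bank → +45B.
Government account inflow 31 billion kronor: no currency enters or leaves circulation → 0.
Currency deposit 47 billion kronor: notes return to the central bank → −47B.
Net: 45 + 0 − 47 = -2 billion.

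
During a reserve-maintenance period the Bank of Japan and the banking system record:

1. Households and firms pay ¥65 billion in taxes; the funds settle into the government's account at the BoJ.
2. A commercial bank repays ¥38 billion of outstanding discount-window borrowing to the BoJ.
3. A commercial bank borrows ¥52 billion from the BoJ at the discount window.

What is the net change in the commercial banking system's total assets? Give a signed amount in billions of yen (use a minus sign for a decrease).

-¥51 billion

BoJ balance sheet:
  Assets:      Loans to banks +¥14B
  Liabilities: Bank reserves −¥51B, Government deposits +¥65B
Commercial banking system:
  Assets:      Reserves at CB −¥51B
  Liabilities: Checkable deposits −¥65B, Borrowings from CB +¥14B
Change in total bank assets = -¥51 billion.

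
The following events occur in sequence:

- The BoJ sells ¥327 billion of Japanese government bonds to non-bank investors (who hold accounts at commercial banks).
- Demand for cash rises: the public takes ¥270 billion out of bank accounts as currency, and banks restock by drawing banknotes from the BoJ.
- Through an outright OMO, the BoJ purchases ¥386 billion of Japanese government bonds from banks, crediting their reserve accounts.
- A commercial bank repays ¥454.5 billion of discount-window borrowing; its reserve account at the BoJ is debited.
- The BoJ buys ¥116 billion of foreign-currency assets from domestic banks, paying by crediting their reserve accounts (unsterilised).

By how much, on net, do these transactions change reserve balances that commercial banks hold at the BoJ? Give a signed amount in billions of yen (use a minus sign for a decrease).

BoJ balance sheet:
  Assets:      Securities +¥59B, Loans to banks −¥454.5B, Foreign assets +¥116B
  Liabilities: Bank reserves −¥549.5B, Currency in circulation +¥270B
Commercial banking system:
  Assets:      Reserves at CB −¥549.5B, Securities −¥386B, Foreign assets −¥116B
  Liabilities: Checkable deposits −¥597B, Borrowings from CB −¥454.5B
So the change in reserve balances that commercial banks hold at the BoJ is -¥549.5 billion.

-¥549.5 billion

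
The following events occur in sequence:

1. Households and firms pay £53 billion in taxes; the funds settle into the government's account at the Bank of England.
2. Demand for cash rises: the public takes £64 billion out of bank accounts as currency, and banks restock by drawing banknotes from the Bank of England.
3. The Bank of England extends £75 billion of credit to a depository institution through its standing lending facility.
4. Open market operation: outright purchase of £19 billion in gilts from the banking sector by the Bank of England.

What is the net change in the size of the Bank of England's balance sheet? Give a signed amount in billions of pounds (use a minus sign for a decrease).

Government account inflow £53 billion: only the composition of liabilities changes → 0.
Currency withdrawal £64 billion: only the composition of liabilities changes → 0.
Discount-window loan £75 billion: a Bank of England asset is acquired → +£75B.
OMO purchase (from banks) £19 billion: a Bank of England asset is acquired → +£19B.
Net: 0 + 0 + 75 + 19 = +£94 billion.

+£94 billion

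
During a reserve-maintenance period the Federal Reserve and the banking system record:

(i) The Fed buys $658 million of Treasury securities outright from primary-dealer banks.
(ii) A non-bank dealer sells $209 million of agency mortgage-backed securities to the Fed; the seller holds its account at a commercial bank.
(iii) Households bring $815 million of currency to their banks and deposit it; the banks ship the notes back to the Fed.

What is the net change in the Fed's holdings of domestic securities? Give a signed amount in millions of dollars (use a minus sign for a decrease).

+$867 million

OMO purchase (from banks) $658 million: securities added to the Fed's portfolio → +$658M.
Asset purchase (from non-banks) $209 million: securities added to the Fed's portfolio → +$209M.
Currency deposit $815 million: the Fed's securities portfolio is untouched → 0.
Net: 658 + 209 + 0 = +$867 million.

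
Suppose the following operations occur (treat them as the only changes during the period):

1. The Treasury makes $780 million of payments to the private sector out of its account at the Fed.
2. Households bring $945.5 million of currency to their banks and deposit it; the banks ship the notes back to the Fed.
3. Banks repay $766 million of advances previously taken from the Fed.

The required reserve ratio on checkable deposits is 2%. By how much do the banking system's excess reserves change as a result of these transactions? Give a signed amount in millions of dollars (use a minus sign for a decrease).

+$924.99 million

Government spending $780 million: reserves +$780M, deposits +$780M.
Currency deposit $945.5 million: reserves +$945.5M, deposits +$945.5M.
Discount-window repayment $766 million: reserves −$766M, deposits 0.
Totals: Δreserves = +$959.5M, Δdeposits = +$1725.5M.
Δrequired reserves = 2% × +$1725.5M = +$34.51M.
Δexcess reserves = Δreserves − Δrequired = +$959.5M − (+$34.51M) = +$924.99 million.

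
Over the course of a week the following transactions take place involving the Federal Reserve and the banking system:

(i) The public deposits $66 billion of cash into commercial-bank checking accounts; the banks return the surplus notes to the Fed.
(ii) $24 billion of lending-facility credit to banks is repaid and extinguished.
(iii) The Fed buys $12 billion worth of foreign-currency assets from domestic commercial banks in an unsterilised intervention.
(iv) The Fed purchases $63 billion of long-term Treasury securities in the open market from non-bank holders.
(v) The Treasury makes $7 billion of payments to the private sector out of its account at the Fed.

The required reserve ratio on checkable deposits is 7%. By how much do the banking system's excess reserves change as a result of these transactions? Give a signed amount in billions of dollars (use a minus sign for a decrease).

+$114.48 billion

Currency deposit $66 billion: reserves +$66B, deposits +$66B.
Discount-window repayment $24 billion: reserves −$24B, deposits 0.
FX purchase $12 billion: reserves +$12B, deposits 0.
Asset purchase (from non-banks) $63 billion: reserves +$63B, deposits +$63B.
Government spending $7 billion: reserves +$7B, deposits +$7B.
Totals: Δreserves = +$124B, Δdeposits = +$136B.
Δrequired reserves = 7% × +$136B = +$9.52B.
Δexcess reserves = Δreserves − Δrequired = +$124B − (+$9.52B) = +$114.48 billion.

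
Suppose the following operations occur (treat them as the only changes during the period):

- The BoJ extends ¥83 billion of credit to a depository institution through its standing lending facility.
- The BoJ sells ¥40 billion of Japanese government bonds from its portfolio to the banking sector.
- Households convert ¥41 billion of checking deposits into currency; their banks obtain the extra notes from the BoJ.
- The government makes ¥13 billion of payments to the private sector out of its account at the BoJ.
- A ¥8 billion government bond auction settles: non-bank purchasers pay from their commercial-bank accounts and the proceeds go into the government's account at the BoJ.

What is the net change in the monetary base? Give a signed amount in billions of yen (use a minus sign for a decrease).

+¥48 billion

BoJ balance sheet:
  Assets:      Securities −¥40B, Loans to banks +¥83B
  Liabilities: Bank reserves +¥7B, Currency in circulation +¥41B, Government deposits −¥5B
Commercial banking system:
  Assets:      Reserves at CB +¥7B, Securities +¥40B
  Liabilities: Checkable deposits −¥36B, Borrowings from CB +¥83B
Monetary base = currency + reserves: +¥41B + (+¥7B) = +¥48 billion.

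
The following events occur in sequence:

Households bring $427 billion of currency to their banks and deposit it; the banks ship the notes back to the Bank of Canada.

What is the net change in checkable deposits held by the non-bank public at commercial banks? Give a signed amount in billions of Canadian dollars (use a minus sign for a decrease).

+$427 billion

Bank of Canada balance sheet:
  Assets:      no change
  Liabilities: Bank reserves +$427B, Currency in circulation −$427B
Commercial banking system:
  Assets:      Reserves at CB +$427B
  Liabilities: Checkable deposits +$427B
So the change in checkable deposits held by the non-bank public at commercial banks is +$427 billion.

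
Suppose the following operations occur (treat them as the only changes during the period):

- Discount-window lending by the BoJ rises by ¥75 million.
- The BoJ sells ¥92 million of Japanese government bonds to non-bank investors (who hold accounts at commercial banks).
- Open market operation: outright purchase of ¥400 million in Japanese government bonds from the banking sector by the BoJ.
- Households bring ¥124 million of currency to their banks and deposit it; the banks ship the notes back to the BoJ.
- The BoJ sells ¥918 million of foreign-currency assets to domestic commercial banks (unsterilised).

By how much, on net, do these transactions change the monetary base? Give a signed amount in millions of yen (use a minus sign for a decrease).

Discount-window loan ¥75 million: BoJ balance sheet expands → +¥75M.
Asset sale (to non-banks) ¥92 million: BoJ balance sheet contracts → −¥92M.
OMO purchase (from banks) ¥400 million: BoJ balance sheet expands → +¥400M.
Currency deposit ¥124 million: just a shift between currency and reserves — both are base money → 0.
FX sale ¥918 million: BoJ balance sheet contracts → −¥918M.
Net: 75 − 92 + 400 + 0 − 918 = -¥535 million.

-¥535 million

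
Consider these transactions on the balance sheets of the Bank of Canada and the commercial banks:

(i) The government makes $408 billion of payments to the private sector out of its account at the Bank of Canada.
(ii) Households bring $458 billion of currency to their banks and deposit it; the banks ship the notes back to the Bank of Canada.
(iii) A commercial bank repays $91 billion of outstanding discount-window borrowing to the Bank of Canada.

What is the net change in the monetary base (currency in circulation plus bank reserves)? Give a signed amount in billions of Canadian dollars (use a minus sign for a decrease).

+$317 billion

Government spending $408 billion: a non-base liability converts back to reserves → +$408B.
Currency deposit $458 billion: just a shift between currency and reserves — both are base money → 0.
Discount-window repayment $91 billion: Bank of Canada balance sheet contracts → −$91B.
Net: 408 + 0 − 91 = +$317 billion.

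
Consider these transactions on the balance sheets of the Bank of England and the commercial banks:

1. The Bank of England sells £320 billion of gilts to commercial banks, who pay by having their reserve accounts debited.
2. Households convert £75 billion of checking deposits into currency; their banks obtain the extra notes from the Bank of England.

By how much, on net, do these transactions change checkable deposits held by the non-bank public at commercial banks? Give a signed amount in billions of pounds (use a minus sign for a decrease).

-£75 billion

OMO sale (to banks) £320 billion: the counterparty is a bank, so public deposits are unchanged → 0.
Currency withdrawal £75 billion: non-bank counterparties' bank balances fall → −£75B.
Net: 0 − 75 = -£75 billion.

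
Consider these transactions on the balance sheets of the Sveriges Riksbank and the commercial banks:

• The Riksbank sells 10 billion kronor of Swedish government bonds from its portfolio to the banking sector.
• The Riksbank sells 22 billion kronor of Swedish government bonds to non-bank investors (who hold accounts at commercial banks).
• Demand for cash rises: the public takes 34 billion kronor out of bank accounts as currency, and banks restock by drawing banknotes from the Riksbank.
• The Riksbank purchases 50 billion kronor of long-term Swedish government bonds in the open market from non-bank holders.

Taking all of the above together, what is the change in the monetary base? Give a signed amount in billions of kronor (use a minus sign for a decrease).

OMO sale (to banks) 10 billion kronor: Riksbank balance sheet contracts → −10B.
Asset sale (to non-banks) 22 billion kronor: Riksbank balance sheet contracts → −22B.
Currency withdrawal 34 billion kronor: just a shift between currency and reserves — both are base money → 0.
Asset purchase (from non-banks) 50 billion kronor: Riksbank balance sheet expands → +50B.
Net: −10 − 22 + 0 + 50 = +18 billion.

+18 billion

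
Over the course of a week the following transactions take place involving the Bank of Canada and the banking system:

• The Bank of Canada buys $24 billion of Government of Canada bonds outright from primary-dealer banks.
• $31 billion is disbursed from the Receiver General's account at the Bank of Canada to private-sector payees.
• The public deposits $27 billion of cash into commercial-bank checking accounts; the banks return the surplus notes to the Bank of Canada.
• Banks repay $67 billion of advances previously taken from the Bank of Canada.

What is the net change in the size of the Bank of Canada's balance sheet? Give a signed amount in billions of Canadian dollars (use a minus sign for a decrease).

OMO purchase (from banks) $24 billion: a Bank of Canada asset is acquired → +$24B.
Government spending $31 billion: only the composition of liabilities changes → 0.
Currency deposit $27 billion: only the composition of liabilities changes → 0.
Discount-window repayment $67 billion: a Bank of Canada asset is shed → −$67B.
Net: 24 + 0 + 0 − 67 = -$43 billion.

-$43 billion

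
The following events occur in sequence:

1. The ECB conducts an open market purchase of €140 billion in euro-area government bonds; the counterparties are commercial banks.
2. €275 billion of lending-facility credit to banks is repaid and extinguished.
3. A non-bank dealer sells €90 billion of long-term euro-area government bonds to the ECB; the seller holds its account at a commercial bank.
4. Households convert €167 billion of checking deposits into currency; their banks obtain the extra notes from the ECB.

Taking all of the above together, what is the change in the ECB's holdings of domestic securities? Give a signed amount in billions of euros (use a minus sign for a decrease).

OMO purchase (from banks) €140 billion: securities added to the ECB's portfolio → +€140B.
Discount-window repayment €275 billion: the ECB's securities portfolio is untouched → 0.
Asset purchase (from non-banks) €90 billion: securities added to the ECB's portfolio → +€90B.
Currency withdrawal €167 billion: the ECB's securities portfolio is untouched → 0.
Net: 140 + 0 + 90 + 0 = +€230 billion.

+€230 billion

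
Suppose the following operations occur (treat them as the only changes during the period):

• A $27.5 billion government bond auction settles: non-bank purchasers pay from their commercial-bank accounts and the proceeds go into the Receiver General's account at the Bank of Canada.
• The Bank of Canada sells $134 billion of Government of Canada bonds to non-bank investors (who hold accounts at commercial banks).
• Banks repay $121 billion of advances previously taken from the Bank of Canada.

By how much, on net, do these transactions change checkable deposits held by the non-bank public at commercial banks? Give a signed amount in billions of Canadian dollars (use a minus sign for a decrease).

Government account inflow $27.5 billion: non-bank counterparties' bank balances fall → −$27.5B.
Asset sale (to non-banks) $134 billion: non-bank counterparties' bank balances fall → −$134B.
Discount-window repayment $121 billion: the counterparty is a bank, so public deposits are unchanged → 0.
Net: −27.5 − 134 + 0 = -$161.5 billion.

-$161.5 billion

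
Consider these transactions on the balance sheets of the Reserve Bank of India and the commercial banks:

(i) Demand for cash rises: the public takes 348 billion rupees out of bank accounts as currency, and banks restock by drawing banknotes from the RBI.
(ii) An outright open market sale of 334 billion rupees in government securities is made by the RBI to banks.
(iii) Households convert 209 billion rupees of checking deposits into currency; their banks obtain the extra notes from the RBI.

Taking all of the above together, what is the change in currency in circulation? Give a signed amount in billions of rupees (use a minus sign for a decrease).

+557 billion

RBI balance sheet:
  Assets:      Securities −334B
  Liabilities: Bank reserves −891B, Currency in circulation +557B
So the change in currency in circulation is +557 billion.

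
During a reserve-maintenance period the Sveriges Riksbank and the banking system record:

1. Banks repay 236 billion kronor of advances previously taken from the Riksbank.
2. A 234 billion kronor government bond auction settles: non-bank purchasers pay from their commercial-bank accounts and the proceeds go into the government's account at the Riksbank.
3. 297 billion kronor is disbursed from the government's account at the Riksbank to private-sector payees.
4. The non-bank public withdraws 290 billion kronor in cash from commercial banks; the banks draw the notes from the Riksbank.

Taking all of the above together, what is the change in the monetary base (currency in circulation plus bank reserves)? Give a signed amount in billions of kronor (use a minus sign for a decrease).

-173 billion

Discount-window repayment 236 billion kronor: Riksbank balance sheet contracts → −236B.
Government account inflow 234 billion kronor: reserves shift to a non-base liability → −234B.
Government spending 297 billion kronor: a non-base liability converts back to reserves → +297B.
Currency withdrawal 290 billion kronor: just a shift between currency and reserves — both are base money → 0.
Net: −236 − 234 + 297 + 0 = -173 billion.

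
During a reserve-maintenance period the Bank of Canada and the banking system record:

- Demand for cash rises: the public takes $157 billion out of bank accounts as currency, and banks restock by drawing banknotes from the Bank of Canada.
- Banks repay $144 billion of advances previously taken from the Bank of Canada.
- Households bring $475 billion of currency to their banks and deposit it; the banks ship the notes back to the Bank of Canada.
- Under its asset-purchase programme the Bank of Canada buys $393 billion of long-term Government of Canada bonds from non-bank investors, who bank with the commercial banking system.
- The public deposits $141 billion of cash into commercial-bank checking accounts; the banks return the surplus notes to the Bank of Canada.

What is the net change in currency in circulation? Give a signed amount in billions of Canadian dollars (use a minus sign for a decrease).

-$459 billion

Currency withdrawal $157 billion: notes leave the central bank → +$157B.
Discount-window repayment $144 billion: no currency enters or leaves circulation → 0.
Currency deposit $475 billion: notes return to the central bank → −$475B.
Asset purchase (from non-banks) $393 billion: no currency enters or leaves circulation → 0.
Currency deposit $141 billion: notes return to the central bank → −$141B.
Net: 157 + 0 − 475 + 0 − 141 = -$459 billion.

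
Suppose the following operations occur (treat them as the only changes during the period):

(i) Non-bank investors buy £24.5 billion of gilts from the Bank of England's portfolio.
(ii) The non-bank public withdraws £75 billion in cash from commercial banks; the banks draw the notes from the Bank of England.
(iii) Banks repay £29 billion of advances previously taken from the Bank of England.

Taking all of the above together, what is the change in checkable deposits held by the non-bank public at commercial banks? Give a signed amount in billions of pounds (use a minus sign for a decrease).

-£99.5 billion

Bank of England balance sheet:
  Assets:      Securities −£24.5B, Loans to banks −£29B
  Liabilities: Bank reserves −£128.5B, Currency in circulation +£75B
Commercial banking system:
  Assets:      Reserves at CB −£128.5B
  Liabilities: Checkable deposits −£99.5B, Borrowings from CB −£29B
So the change in checkable deposits held by the non-bank public at commercial banks is -£99.5 billion.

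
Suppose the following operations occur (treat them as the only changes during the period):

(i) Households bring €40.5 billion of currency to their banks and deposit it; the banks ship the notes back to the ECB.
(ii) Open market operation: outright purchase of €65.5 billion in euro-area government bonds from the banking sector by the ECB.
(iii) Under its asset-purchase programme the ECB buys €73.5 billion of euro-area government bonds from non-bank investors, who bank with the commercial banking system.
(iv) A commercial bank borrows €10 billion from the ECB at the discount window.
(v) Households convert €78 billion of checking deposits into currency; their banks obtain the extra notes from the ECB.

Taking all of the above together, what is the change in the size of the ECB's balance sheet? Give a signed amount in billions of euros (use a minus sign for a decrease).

+€149 billion

ECB balance sheet:
  Assets:      Securities +€139B, Loans to banks +€10B
  Liabilities: Bank reserves +€111.5B, Currency in circulation +€37.5B
Change in total ECB assets = +€149 billion.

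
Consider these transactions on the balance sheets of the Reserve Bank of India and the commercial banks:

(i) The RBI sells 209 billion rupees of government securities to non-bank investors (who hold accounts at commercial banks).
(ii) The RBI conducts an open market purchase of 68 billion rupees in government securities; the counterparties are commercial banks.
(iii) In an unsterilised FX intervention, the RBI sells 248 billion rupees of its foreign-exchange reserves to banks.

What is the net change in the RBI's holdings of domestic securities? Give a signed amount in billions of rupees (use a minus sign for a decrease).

-141 billion

RBI balance sheet:
  Assets:      Securities −141B, Foreign assets −248B
  Liabilities: Bank reserves −389B
So the change in the RBI's holdings of domestic securities is -141 billion.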